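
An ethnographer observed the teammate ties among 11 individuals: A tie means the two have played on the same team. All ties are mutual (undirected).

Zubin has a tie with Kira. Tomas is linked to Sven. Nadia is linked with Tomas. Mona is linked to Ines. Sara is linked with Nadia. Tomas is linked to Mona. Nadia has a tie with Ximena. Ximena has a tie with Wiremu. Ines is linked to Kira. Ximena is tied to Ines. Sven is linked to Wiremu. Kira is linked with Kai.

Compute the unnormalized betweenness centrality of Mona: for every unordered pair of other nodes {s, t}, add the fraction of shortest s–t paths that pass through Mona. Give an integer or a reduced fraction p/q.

6

Pairs whose geodesics pass through Mona — Ines–Sven: 1/2; Ines–Tomas: 1; Zubin–Sven: 1/2; Zubin–Tomas: 1; Sven–Kai: 1/2; Sven–Kira: 1/2; Kai–Tomas: 1; Tomas–Kira: 1.
All other pairs contribute 0.
Summing the contributions gives betweenness(Mona) = 6.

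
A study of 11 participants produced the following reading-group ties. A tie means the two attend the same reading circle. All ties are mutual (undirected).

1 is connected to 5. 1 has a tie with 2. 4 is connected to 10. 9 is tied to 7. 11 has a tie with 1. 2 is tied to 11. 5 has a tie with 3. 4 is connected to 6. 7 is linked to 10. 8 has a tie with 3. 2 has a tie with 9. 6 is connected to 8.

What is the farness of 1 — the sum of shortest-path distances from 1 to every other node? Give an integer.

26

Distances from 1: 2:1, 3:2, 4:5, 5:1, 6:4, 7:3, 8:3, 9:2, 10:4, 11:1.
Sum = 1 + 2 + 5 + 1 + 4 + 3 + 3 + 2 + 4 + 1 = 26.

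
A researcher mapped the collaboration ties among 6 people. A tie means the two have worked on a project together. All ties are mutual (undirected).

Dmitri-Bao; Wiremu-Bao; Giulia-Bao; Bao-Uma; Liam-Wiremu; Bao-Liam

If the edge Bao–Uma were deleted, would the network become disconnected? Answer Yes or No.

Without the Bao–Uma edge there is no alternate route between Bao and Uma, so the network disconnects. It is a bridge.

Yes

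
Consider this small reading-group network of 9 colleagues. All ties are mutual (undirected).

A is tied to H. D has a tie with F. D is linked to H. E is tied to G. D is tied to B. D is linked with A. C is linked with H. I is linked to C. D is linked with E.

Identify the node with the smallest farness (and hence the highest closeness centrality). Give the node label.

D

Farness (sum of distances to all others) for each node — A:16, B:19, C:19, D:12, E:17, F:19, G:24, H:14, I:26.
The smallest farness is 12, for D, so D has the highest closeness.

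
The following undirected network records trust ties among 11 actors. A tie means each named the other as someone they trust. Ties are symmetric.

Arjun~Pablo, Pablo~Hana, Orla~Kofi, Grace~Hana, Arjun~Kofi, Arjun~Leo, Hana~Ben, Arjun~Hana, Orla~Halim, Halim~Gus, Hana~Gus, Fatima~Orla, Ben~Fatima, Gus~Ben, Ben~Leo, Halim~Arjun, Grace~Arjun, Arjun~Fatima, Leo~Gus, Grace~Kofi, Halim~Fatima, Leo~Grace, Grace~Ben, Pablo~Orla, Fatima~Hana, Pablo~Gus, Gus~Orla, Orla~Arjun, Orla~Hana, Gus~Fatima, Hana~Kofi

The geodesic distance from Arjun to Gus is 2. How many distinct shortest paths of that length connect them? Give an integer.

The shortest distance is 2. The length-2 paths are: Arjun–Hana–Gus; Arjun–Fatima–Gus; Arjun–Pablo–Gus; Arjun–Orla–Gus; Arjun–Halim–Gus; Arjun–Leo–Gus.
That gives 6 distinct shortest paths.

6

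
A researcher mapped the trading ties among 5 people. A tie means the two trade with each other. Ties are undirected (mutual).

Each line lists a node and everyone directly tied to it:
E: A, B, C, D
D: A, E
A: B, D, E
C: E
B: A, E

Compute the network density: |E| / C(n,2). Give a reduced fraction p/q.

There are 6 edges and 5 nodes, so the maximum possible is C(5,2) = 10.
Density = 6/10 = 3/5.

3/5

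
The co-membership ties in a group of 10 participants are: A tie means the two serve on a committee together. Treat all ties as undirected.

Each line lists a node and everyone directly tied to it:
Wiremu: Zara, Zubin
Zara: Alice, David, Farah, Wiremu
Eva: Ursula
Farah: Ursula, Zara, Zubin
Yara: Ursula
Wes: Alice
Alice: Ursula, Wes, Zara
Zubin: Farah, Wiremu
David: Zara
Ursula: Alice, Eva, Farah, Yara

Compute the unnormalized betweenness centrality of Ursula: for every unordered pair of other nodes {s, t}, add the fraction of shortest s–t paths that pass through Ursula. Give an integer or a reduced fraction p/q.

50/3

Pairs whose geodesics pass through Ursula — Zubin–Wes: 1/3; Zubin–Eva: 1; Zubin–Yara: 1; Zubin–Alice: 1/3; Farah–Wes: 1/2; Farah–Eva: 1; Farah–Yara: 1; Farah–Alice: 1/2; Wiremu–Eva: 3/3; Wiremu–Yara: 3/3; Wes–Eva: 1; Wes–Yara: 1; Eva–David: 2/2; Eva–Zara: 2/2 … (+5 more pairs).
All other pairs contribute 0.
Summing the contributions gives betweenness(Ursula) = 50/3.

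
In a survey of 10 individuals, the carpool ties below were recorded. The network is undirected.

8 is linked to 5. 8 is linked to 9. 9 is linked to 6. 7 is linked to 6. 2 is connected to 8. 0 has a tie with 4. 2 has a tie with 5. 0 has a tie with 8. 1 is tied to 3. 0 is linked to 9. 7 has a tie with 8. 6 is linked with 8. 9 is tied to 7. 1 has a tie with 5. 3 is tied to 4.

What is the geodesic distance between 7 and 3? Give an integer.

One shortest route is 7 – 8 – 5 – 1 – 3, which uses 4 edges, and at distance 3 from 7 we only reach {1, 4}, which does not include 3. So d(7,3) = 4.

4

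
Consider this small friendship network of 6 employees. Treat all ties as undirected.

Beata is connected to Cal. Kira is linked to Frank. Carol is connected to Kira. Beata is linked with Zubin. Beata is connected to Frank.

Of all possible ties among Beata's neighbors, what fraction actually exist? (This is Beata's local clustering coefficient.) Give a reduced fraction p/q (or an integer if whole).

Beata's neighbors: Cal, Frank, and Zubin (k = 3).
Possible neighbor pairs: C(3,2) = 3. Edges among them: none → e = 0.
Clustering(Beata) = 0/3 = 0.

0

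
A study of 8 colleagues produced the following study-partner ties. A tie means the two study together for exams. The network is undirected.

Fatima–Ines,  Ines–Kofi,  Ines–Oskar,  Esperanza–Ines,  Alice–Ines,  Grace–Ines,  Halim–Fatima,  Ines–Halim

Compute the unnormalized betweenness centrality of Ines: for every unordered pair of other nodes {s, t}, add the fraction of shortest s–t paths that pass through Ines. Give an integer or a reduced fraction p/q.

20

Pairs whose geodesics pass through Ines — Grace–Fatima: 1; Grace–Kofi: 1; Grace–Alice: 1; Grace–Oskar: 1; Grace–Halim: 1; Grace–Esperanza: 1; Fatima–Kofi: 1; Fatima–Alice: 1; Fatima–Oskar: 1; Fatima–Esperanza: 1; Kofi–Alice: 1; Kofi–Oskar: 1; Kofi–Halim: 1; Kofi–Esperanza: 1 … (+6 more pairs).
All other pairs contribute 0.
Summing the contributions gives betweenness(Ines) = 20.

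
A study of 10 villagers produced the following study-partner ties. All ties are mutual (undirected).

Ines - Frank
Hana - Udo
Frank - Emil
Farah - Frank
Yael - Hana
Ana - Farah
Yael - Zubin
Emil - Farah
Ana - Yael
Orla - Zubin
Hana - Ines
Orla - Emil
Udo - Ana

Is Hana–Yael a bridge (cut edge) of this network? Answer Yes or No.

No

Even without that edge, Hana still reaches Yael via Hana – Udo – Ana – Yael, so the network stays connected. Not a bridge.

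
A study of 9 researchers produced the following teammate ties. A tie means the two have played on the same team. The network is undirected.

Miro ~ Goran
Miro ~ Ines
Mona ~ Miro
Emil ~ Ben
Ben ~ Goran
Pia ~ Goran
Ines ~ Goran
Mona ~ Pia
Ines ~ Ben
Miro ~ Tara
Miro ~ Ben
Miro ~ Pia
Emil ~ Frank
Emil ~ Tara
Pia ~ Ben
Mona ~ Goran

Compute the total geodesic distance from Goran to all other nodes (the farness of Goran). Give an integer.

12

Distances from Goran: Ben:1, Emil:2, Frank:3, Ines:1, Miro:1, Mona:1, Pia:1, Tara:2.
Sum = 1 + 2 + 3 + 1 + 1 + 1 + 1 + 2 = 12.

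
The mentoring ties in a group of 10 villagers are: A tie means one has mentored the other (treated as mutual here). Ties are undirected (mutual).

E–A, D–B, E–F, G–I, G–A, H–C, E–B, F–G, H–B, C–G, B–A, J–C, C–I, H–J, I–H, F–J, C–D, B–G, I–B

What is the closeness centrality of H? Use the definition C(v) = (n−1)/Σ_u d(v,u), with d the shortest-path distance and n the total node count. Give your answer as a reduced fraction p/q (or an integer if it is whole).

9/14

Distances from H: A:2, B:1, C:1, D:2, E:2, F:2, G:2, I:1, J:1. Sum = 14.
n = 10, so closeness = 9/14.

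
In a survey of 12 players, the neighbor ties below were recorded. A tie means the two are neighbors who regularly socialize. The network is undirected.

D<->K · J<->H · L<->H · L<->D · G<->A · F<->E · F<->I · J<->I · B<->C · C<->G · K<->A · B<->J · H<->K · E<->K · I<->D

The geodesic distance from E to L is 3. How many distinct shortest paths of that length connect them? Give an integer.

2

The shortest distance is 3. The length-3 paths are: E–K–H–L; E–K–D–L.
That gives 2 distinct shortest paths.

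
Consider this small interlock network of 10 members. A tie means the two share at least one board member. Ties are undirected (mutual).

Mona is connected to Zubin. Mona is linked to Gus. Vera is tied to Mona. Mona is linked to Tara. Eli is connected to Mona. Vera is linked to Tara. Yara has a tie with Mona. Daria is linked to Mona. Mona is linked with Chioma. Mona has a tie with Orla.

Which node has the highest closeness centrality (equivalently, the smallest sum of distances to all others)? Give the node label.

Farness (sum of distances to all others) for each node — Chioma:17, Daria:17, Eli:17, Gus:17, Mona:9, Orla:17, Tara:16, Vera:16, Yara:17, Zubin:17.
The smallest farness is 9, for Mona, so Mona has the highest closeness.

Mona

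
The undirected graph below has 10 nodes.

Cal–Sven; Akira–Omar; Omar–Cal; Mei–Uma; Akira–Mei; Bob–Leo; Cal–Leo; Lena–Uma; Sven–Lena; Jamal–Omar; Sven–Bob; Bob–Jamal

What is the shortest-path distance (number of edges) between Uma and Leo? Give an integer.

4

One shortest route is Uma – Lena – Sven – Cal – Leo, which uses 4 edges, and at distance 3 from Uma we only reach {Bob, Cal, Omar}, which does not include Leo. So d(Uma,Leo) = 4.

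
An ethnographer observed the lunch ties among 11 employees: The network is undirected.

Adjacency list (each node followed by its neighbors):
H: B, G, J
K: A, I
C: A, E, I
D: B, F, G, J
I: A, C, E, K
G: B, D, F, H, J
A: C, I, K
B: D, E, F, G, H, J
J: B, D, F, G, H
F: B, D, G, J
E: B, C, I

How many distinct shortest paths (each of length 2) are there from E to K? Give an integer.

The shortest distance is 2, and the only length-2 path is E–I–K. So there is exactly 1 shortest path.

1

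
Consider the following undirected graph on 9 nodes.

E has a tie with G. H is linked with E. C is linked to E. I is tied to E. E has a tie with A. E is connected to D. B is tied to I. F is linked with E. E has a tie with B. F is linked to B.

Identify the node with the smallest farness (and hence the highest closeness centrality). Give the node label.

E

Farness (sum of distances to all others) for each node — A:15, B:13, C:15, D:15, E:8, F:14, G:15, H:15, I:14.
The smallest farness is 8, for E, so E has the highest closeness.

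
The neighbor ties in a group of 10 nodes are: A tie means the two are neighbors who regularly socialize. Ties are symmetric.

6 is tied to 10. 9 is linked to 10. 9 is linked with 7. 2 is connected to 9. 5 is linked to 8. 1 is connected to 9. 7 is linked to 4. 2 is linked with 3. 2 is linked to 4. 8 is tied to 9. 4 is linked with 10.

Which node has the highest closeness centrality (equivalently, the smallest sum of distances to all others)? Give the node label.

9

Farness (sum of distances to all others) for each node — 1:21, 2:17, 3:25, 4:19, 5:27, 6:25, 7:19, 8:19, 9:13, 10:17.
The smallest farness is 13, for 9, so 9 has the highest closeness.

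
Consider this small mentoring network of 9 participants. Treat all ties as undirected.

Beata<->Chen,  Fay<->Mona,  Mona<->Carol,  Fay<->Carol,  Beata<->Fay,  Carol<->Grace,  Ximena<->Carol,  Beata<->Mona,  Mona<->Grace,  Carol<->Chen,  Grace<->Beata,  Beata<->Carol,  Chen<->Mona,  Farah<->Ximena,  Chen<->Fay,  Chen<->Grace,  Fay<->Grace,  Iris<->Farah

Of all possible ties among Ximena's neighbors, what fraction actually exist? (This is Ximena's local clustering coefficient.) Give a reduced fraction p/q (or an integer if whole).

Ximena's neighbors: Carol and Farah (k = 2).
Possible neighbor pairs: C(2,2) = 1. Edges among them: none → e = 0.
Clustering(Ximena) = 0/1.

0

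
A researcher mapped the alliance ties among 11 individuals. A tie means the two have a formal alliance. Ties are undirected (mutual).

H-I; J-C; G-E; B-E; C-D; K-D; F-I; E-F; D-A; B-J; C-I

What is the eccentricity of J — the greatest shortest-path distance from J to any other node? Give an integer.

Distances from J: A:3, B:1, C:1, D:2, E:2, F:3, G:3, H:3, I:2, K:3.
The largest is 3 (to F, H, K, A, and G), so the eccentricity of J is 3.

3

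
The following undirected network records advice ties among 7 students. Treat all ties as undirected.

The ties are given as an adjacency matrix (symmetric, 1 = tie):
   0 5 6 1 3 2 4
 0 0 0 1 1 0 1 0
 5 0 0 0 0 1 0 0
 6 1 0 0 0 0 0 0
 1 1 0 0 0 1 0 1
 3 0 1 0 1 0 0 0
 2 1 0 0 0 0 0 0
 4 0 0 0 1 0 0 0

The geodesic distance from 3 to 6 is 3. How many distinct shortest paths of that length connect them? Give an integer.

1

The shortest distance is 3, and the only length-3 path is 3–1–0–6. So there is exactly 1 shortest path.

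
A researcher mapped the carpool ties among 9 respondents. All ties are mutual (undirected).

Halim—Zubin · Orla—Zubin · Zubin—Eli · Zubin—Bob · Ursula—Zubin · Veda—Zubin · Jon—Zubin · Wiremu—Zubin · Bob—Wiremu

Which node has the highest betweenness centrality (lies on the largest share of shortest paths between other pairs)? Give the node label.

Zubin

Unnormalized betweenness of each node: Bob:0, Eli:0, Halim:0, Jon:0, Orla:0, Ursula:0, Veda:0, Wiremu:0, Zubin:27.
Zubin has the largest value, 27, making it the main broker — the node through which the most shortest paths run.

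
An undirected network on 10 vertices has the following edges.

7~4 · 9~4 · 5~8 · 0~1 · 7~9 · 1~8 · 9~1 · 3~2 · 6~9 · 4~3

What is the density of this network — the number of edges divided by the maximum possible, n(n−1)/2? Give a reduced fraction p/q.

2/9

There are 10 edges and 10 nodes, so the maximum possible is C(10,2) = 45.
Density = 10/45 = 2/9.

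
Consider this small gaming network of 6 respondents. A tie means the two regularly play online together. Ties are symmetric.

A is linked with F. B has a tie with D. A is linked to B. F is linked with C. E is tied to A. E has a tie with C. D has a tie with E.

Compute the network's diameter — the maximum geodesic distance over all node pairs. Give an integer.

Eccentricity of each node (its greatest distance to any other): A:2, B:3, C:3, D:3, E:2, F:3.
The maximum eccentricity is 3, realized for instance by the pair D–F via D – B – A – F. So the diameter is 3.

3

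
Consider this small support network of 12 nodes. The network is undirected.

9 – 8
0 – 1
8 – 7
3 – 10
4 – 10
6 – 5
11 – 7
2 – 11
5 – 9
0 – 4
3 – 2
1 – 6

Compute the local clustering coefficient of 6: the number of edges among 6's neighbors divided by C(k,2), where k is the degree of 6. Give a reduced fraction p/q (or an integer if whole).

6's neighbors: 1 and 5 (k = 2).
Possible neighbor pairs: C(2,2) = 1. Edges among them: none → e = 0.
Clustering(6) = 0/1.

0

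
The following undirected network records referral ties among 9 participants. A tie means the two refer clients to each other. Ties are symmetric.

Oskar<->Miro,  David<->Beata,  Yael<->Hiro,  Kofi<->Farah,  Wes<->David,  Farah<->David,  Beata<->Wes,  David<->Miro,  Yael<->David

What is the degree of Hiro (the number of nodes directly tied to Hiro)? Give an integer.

Hiro is directly tied to Yael. That is 1 neighbor, so the degree of Hiro is 1.

1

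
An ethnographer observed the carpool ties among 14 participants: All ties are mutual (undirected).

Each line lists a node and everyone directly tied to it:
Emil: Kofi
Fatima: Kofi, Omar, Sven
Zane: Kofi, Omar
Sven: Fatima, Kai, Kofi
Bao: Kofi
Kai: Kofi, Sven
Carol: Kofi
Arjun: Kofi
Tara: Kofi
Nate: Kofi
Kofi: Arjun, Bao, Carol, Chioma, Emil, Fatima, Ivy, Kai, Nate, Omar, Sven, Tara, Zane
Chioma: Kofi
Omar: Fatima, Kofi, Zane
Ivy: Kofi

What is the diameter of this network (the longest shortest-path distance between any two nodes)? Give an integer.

Eccentricity of each node (its greatest distance to any other): Arjun:2, Bao:2, Carol:2, Chioma:2, Emil:2, Fatima:2, Ivy:2, Kai:2, Kofi:1, Nate:2, Omar:2, Sven:2, Tara:2, Zane:2.
The maximum eccentricity is 2, realized for instance by the pair Sven–Nate via Sven – Kofi – Nate. So the diameter is 2.

2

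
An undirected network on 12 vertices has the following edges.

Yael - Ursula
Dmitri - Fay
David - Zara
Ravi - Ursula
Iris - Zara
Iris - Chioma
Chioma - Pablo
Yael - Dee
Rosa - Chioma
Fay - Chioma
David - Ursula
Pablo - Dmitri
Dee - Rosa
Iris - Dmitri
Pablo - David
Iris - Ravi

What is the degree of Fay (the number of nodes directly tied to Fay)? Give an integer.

2

Fay is directly tied to Chioma and Dmitri. That is 2 neighbors, so the degree of Fay is 2.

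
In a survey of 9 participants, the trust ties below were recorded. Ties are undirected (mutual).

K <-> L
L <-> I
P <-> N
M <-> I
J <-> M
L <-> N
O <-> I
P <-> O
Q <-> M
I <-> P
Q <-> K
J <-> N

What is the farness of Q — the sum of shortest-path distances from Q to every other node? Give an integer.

Distances from Q: I:2, J:2, K:1, L:2, M:1, N:3, O:3, P:3.
Sum = 2 + 2 + 1 + 2 + 1 + 3 + 3 + 3 = 17.

17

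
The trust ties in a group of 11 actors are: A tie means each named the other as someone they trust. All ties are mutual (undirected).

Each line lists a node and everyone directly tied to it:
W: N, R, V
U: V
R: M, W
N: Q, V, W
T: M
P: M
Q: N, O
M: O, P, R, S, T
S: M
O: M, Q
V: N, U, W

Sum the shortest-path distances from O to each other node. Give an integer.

Distances from O: M:1, N:2, P:2, Q:1, R:2, S:2, T:2, U:4, V:3, W:3.
Sum = 1 + 2 + 2 + 1 + 2 + 2 + 2 + 4 + 3 + 3 = 22.

22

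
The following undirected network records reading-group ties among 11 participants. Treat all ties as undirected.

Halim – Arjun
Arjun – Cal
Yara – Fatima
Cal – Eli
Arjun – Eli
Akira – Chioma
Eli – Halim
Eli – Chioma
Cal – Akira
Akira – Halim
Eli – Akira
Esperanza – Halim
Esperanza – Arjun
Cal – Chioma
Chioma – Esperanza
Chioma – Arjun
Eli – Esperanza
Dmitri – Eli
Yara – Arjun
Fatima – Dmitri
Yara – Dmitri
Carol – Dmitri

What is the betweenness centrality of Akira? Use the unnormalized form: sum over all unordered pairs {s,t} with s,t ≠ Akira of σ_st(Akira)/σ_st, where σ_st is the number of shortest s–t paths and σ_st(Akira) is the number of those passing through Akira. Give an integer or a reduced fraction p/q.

Pairs whose geodesics pass through Akira — Cal–Halim: 1/3; Halim–Chioma: 1/4.
All other pairs contribute 0.
Summing the contributions gives betweenness(Akira) = 7/12.

7/12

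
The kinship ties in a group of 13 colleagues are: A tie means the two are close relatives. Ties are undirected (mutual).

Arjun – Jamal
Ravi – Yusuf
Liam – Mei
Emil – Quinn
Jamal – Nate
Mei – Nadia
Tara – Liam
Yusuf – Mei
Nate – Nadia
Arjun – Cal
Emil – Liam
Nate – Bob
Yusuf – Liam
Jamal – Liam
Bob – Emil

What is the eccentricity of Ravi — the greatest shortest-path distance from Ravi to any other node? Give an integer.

Distances from Ravi: Arjun:4, Bob:4, Cal:5, Emil:3, Jamal:3, Liam:2, Mei:2, Nadia:3, Nate:4, Quinn:4, Tara:3, Yusuf:1.
The largest is 5 (to Cal), so the eccentricity of Ravi is 5.

5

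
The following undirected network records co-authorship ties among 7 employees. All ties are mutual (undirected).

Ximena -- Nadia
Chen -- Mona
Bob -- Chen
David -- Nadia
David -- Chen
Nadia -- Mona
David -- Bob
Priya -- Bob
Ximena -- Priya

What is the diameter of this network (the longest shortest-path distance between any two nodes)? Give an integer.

Eccentricity of each node (its greatest distance to any other): Bob:2, Chen:3, David:2, Mona:3, Nadia:2, Priya:3, Ximena:3.
The maximum eccentricity is 3, realized for instance by the pair Priya–Mona via Priya – Bob – Chen – Mona. So the diameter is 3.

3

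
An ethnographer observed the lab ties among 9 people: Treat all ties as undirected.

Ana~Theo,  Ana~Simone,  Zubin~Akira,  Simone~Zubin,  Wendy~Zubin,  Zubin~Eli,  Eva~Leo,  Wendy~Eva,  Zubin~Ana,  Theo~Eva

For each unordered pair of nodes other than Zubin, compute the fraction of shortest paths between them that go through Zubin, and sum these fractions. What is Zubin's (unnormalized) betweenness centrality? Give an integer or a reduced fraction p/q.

Pairs whose geodesics pass through Zubin — Simone–Eli: 1; Simone–Leo: 1/2; Simone–Eva: 1/2; Simone–Wendy: 1; Simone–Akira: 1; Eli–Leo: 1; Eli–Ana: 1; Eli–Eva: 1; Eli–Wendy: 1; Eli–Akira: 1; Eli–Theo: 1; Leo–Akira: 1; Ana–Wendy: 1; Ana–Akira: 1 … (+3 more pairs).
All other pairs contribute 0.
Summing the contributions gives betweenness(Zubin) = 16.

16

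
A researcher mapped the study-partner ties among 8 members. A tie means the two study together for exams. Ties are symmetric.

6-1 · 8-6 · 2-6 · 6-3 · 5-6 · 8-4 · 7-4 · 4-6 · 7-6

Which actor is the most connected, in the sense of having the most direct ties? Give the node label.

6

Degrees — 1:1, 2:1, 3:1, 4:3, 5:1, 6:7, 7:2, 8:2.
The maximum is 7, attained only by 6.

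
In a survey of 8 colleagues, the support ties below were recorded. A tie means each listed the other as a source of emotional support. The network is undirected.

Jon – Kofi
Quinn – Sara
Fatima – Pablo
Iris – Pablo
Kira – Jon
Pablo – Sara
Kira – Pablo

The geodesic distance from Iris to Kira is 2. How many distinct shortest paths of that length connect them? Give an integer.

The shortest distance is 2, and the only length-2 path is Iris–Pablo–Kira. So there is exactly 1 shortest path.

1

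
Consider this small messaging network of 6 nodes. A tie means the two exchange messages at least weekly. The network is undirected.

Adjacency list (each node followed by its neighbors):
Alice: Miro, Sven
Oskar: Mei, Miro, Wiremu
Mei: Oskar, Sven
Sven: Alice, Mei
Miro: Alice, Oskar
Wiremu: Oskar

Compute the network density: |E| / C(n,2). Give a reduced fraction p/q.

There are 6 edges and 6 nodes, so the maximum possible is C(6,2) = 15.
Density = 6/15 = 2/5.

2/5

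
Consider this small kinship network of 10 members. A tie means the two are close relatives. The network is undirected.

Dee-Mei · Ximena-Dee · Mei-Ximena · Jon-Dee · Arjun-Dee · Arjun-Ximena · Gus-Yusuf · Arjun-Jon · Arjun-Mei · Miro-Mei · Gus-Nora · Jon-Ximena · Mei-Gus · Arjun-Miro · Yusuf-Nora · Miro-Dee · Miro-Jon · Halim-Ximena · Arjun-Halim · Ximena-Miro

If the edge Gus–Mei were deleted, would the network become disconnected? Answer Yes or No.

Without the Gus–Mei edge there is no alternate route between Gus and Mei, so the network disconnects. It is a bridge.

Yes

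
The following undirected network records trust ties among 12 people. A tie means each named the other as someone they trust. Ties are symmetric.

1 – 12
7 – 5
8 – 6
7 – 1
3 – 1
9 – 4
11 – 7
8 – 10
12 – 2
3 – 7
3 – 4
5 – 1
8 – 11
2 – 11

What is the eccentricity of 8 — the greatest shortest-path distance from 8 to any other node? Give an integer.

Distances from 8: 1:3, 2:2, 3:3, 4:4, 5:3, 6:1, 7:2, 9:5, 10:1, 11:1, 12:3.
The largest is 5 (to 9), so the eccentricity of 8 is 5.

5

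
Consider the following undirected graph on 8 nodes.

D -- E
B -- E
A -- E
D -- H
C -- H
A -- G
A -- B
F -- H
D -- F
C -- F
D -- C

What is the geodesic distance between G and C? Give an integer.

4

One shortest route is G – A – E – D – C, which uses 4 edges, and at distance 3 from G we only reach {D}, which does not include C. So d(G,C) = 4.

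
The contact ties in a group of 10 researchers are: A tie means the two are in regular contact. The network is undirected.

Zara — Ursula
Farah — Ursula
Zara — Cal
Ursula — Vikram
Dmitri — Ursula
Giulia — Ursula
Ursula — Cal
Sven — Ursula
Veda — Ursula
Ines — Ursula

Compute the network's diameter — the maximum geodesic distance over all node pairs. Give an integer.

2

Eccentricity of each node (its greatest distance to any other): Cal:2, Dmitri:2, Farah:2, Giulia:2, Ines:2, Sven:2, Ursula:1, Veda:2, Vikram:2, Zara:2.
The maximum eccentricity is 2, realized for instance by the pair Sven–Zara via Sven – Ursula – Zara. So the diameter is 2.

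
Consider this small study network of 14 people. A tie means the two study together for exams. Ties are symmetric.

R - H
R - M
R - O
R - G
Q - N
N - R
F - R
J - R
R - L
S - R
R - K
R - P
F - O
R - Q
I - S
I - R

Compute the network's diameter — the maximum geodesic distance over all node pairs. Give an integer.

Eccentricity of each node (its greatest distance to any other): F:2, G:2, H:2, I:2, J:2, K:2, L:2, M:2, N:2, O:2, P:2, Q:2, R:1, S:2.
The maximum eccentricity is 2, realized for instance by the pair L–J via L – R – J. So the diameter is 2.

2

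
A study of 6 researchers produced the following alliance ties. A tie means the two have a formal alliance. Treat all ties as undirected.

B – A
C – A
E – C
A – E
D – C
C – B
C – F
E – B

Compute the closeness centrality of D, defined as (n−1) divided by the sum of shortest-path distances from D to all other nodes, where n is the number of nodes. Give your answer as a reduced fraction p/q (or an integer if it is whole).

Distances from D: A:2, B:2, C:1, E:2, F:2. Sum = 9.
n = 6, so closeness = 5/9.

5/9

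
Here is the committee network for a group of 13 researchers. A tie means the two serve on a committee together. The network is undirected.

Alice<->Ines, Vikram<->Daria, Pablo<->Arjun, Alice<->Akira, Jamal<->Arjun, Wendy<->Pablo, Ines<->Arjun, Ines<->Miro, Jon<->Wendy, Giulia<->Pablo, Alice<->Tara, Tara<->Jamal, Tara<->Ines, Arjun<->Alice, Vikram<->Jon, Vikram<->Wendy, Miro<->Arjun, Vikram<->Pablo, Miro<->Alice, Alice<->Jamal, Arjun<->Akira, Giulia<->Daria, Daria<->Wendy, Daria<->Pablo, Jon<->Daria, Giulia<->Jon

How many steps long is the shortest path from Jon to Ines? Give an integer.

4

One shortest route is Jon – Wendy – Pablo – Arjun – Ines, which uses 4 edges, and at distance 3 from Jon we only reach {Arjun}, which does not include Ines. So d(Jon,Ines) = 4.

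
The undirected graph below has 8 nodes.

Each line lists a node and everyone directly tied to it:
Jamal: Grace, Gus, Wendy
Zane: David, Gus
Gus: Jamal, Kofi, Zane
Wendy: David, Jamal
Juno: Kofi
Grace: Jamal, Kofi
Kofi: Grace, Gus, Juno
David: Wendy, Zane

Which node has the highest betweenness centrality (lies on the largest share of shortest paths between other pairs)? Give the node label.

Unnormalized betweenness of each node: David:1, Grace:2, Gus:8, Jamal:6, Juno:0, Kofi:7, Wendy:2, Zane:3.
Gus has the largest value, 8, making it the main broker — the node through which the most shortest paths run.

Gus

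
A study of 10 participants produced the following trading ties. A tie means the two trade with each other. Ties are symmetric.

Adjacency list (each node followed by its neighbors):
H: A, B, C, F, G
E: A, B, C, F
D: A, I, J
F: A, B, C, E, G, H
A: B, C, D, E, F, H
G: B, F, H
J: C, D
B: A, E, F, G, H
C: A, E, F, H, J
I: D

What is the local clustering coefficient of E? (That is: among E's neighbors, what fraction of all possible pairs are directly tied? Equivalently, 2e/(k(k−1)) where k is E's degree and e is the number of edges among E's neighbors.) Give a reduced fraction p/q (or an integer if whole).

5/6

E's neighbors: A, B, C, and F (k = 4).
Possible neighbor pairs: C(4,2) = 6. Edges among them: A–B, A–C, A–F, B–F, C–F → e = 5.
Clustering(E) = 5/6.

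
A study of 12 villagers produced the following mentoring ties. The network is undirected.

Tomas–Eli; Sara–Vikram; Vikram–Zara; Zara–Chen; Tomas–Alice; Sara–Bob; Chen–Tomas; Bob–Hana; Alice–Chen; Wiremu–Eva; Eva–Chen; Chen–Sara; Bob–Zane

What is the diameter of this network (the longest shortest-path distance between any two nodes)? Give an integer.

Eccentricity of each node (its greatest distance to any other): Alice:4, Bob:4, Chen:3, Eli:5, Eva:4, Hana:5, Sara:3, Tomas:4, Vikram:4, Wiremu:5, Zane:5, Zara:4.
The maximum eccentricity is 5, realized for instance by the pair Hana–Eli via Hana – Bob – Sara – Chen – Tomas – Eli. So the diameter is 5.

5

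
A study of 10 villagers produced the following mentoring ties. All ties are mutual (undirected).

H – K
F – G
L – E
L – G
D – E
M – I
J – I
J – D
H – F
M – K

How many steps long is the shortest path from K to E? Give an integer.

One shortest route is K – M – I – J – D – E, which uses 5 edges, and at distance 4 from K we only reach {D, L}, which does not include E. So d(K,E) = 5.

5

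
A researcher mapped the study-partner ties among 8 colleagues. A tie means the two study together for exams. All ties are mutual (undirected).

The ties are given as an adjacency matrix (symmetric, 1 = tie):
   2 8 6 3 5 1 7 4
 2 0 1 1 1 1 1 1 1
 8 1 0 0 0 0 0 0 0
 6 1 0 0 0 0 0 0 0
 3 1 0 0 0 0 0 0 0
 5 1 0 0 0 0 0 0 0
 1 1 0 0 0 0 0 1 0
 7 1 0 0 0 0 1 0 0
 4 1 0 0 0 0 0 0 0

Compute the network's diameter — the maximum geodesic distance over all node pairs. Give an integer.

Eccentricity of each node (its greatest distance to any other): 1:2, 2:1, 3:2, 4:2, 5:2, 6:2, 7:2, 8:2.
The maximum eccentricity is 2, realized for instance by the pair 8–6 via 8 – 2 – 6. So the diameter is 2.

2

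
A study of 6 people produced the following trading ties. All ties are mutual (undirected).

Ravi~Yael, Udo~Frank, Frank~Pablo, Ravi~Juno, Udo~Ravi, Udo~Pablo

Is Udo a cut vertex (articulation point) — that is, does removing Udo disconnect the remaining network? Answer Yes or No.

Removing Udo leaves {Juno, Ravi, and Yael} with no path to {Frank and Pablo}, so the network splits into 2 components. Udo is a cut vertex.

Yes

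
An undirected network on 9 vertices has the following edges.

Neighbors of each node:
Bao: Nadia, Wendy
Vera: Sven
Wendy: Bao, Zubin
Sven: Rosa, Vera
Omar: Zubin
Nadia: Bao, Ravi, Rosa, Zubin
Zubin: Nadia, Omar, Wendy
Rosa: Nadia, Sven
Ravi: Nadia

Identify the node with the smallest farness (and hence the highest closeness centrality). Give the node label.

Farness (sum of distances to all others) for each node — Bao:18, Nadia:13, Omar:23, Ravi:20, Rosa:16, Sven:21, Vera:28, Wendy:21, Zubin:16.
The smallest farness is 13, for Nadia, so Nadia has the highest closeness.

Nadia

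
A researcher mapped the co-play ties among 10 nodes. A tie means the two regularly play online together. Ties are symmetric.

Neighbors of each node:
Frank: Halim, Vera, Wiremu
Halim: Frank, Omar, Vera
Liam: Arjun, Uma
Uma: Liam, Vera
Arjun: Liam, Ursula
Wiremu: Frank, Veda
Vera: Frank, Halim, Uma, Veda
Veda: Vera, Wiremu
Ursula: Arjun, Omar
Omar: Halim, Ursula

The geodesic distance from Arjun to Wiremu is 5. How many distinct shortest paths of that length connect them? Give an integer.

The shortest distance is 5. The length-5 paths are: Arjun–Liam–Uma–Vera–Veda–Wiremu; Arjun–Liam–Uma–Vera–Frank–Wiremu; Arjun–Ursula–Omar–Halim–Frank–Wiremu.
That gives 3 distinct shortest paths.

3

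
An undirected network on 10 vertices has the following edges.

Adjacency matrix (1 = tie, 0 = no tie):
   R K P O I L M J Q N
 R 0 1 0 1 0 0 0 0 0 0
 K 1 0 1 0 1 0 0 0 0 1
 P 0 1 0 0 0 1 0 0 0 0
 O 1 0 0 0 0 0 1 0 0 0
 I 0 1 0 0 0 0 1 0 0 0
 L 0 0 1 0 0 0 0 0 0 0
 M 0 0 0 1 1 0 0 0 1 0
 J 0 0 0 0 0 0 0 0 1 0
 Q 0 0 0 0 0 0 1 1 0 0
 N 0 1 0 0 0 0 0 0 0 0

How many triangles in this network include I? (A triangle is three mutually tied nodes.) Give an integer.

I's neighbors are K and M, but none of them are tied to each other, so no triangle contains I.

0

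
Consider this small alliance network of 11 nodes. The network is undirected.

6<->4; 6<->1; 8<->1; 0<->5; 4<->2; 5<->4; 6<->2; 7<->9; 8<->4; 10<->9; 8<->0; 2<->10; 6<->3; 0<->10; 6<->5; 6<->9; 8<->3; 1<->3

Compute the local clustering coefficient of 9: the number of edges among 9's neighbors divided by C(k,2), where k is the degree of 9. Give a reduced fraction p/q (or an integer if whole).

9's neighbors: 6, 7, and 10 (k = 3).
Possible neighbor pairs: C(3,2) = 3. Edges among them: none → e = 0.
Clustering(9) = 0/3 = 0.

0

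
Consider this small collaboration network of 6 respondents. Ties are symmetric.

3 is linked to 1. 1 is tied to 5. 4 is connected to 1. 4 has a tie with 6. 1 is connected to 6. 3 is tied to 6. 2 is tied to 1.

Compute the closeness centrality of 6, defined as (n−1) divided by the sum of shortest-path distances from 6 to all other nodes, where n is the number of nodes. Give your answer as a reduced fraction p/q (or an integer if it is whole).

Distances from 6: 1:1, 2:2, 3:1, 4:1, 5:2. Sum = 7.
n = 6, so closeness = 5/7.

5/7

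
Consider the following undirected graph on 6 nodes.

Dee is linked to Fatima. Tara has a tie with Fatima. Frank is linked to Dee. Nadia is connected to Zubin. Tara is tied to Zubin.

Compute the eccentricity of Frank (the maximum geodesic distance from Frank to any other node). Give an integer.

Distances from Frank: Dee:1, Fatima:2, Nadia:5, Tara:3, Zubin:4.
The largest is 5 (to Nadia), so the eccentricity of Frank is 5.

5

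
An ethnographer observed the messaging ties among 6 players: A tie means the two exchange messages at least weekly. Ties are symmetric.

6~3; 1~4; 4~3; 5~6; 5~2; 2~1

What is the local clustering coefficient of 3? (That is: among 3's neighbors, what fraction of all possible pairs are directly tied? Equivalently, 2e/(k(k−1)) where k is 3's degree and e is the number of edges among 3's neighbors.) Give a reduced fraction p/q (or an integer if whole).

3's neighbors: 4 and 6 (k = 2).
Possible neighbor pairs: C(2,2) = 1. Edges among them: none → e = 0.
Clustering(3) = 0/1.

0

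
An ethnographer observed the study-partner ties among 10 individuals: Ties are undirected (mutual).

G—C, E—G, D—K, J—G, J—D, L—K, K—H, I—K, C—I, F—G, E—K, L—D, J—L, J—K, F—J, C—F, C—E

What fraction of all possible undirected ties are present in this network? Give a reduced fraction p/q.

There are 17 edges and 10 nodes, so the maximum possible is C(10,2) = 45.
Density = 17/45.

17/45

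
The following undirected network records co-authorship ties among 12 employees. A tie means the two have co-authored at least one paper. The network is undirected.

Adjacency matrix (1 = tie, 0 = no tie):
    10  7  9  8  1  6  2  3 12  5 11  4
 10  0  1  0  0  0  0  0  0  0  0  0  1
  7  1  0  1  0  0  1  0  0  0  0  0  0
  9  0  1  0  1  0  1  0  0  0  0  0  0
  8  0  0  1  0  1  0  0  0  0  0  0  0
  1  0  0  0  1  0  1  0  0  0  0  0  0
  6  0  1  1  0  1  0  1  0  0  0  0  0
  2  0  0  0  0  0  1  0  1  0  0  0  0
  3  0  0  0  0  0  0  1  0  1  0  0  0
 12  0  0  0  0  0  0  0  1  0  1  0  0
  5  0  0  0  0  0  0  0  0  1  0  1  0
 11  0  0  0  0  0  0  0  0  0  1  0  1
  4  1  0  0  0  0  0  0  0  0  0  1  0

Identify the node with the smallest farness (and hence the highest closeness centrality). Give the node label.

6

Farness (sum of distances to all others) for each node — 1:32, 2:27, 3:30, 4:31, 5:36, 6:24, 7:25, 8:36, 9:28, 10:28, 11:34, 12:33.
The smallest farness is 24, for 6, so 6 has the highest closeness.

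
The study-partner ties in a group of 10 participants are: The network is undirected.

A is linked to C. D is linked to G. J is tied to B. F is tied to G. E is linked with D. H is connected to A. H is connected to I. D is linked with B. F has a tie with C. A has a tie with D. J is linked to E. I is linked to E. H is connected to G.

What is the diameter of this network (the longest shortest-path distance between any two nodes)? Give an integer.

Eccentricity of each node (its greatest distance to any other): A:3, B:3, C:4, D:2, E:3, F:4, G:3, H:3, I:3, J:4.
The maximum eccentricity is 4, realized for instance by the pair J–C via J – B – D – A – C. So the diameter is 4.

4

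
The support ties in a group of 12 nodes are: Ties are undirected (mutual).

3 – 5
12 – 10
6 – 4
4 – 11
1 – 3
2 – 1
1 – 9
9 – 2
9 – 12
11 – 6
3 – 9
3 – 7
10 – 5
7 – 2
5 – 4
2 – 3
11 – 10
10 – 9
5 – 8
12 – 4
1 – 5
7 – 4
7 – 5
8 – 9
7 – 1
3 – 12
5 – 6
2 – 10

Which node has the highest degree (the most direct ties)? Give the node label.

Degrees — 1:5, 2:5, 3:6, 4:5, 5:7, 6:3, 7:5, 8:2, 9:6, 10:5, 11:3, 12:4.
The maximum is 7, attained only by 5.

5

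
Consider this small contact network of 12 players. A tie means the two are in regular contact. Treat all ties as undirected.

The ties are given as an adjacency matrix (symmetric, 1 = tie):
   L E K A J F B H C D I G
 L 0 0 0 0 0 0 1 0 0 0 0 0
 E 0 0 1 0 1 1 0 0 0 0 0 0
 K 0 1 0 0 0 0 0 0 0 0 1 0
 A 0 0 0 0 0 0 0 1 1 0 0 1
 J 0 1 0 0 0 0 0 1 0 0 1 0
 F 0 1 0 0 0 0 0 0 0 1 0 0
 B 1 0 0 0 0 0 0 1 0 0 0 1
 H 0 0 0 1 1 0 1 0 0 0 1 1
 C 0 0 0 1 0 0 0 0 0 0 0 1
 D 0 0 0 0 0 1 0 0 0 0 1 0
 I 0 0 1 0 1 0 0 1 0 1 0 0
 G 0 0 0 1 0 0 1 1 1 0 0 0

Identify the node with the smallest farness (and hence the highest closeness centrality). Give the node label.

Farness (sum of distances to all others) for each node — A:25, B:24, C:32, D:27, E:26, F:33, G:23, H:18, I:20, J:21, K:27, L:34.
The smallest farness is 18, for H, so H has the highest closeness.

H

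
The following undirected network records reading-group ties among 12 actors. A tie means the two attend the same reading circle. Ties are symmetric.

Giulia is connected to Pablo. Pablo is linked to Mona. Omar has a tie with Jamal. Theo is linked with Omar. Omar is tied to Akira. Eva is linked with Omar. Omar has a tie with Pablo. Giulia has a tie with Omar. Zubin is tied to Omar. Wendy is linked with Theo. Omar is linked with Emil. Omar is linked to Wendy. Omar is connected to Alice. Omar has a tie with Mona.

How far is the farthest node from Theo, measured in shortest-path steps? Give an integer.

2

Distances from Theo: Akira:2, Alice:2, Emil:2, Eva:2, Giulia:2, Jamal:2, Mona:2, Omar:1, Pablo:2, Wendy:1, Zubin:2.
The largest is 2 (to Zubin, Emil, Alice, Akira, Mona, Jamal, Pablo, Giulia, and Eva), so the eccentricity of Theo is 2.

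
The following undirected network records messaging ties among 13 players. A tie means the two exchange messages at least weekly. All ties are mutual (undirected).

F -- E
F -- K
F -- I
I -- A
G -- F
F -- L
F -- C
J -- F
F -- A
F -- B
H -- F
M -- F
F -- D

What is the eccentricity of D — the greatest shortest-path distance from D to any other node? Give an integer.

2

Distances from D: A:2, B:2, C:2, E:2, F:1, G:2, H:2, I:2, J:2, K:2, L:2, M:2.
The largest is 2 (to K, B, J, M, G, I, A, C, E, L, and H), so the eccentricity of D is 2.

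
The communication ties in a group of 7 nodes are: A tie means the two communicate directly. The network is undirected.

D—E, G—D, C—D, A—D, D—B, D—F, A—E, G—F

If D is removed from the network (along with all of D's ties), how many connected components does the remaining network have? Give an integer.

4

Without D, the remaining ties split the others into: {F, G}; {B}; {A, E}; {C}.
That's 4 separate components.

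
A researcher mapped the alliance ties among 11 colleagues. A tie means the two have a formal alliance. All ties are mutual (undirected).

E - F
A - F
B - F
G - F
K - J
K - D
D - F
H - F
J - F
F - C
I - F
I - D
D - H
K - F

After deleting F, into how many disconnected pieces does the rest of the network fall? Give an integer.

6

Without F, the remaining ties split the others into: {D, H, I, J, K}; {A}; {B}; {G}; {E}; {C}.
That's 6 separate components.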